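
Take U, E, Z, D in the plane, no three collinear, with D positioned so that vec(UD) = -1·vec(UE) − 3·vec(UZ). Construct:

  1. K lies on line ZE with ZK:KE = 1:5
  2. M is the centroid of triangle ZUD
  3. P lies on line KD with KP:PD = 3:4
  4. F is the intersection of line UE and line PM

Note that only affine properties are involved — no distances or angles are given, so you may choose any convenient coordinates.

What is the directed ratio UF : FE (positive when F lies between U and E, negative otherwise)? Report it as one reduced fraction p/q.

Work in coordinates with U = (0, 0), E = (1, 0), Z = (0, 1), D = (-1, -3).
1. K lies on line ZE with ZK:KE = 1:5 ⇒ K = (1/6, 5/6)
2. M is the centroid of triangle ZUD ⇒ M = (-1/3, -2/3)
3. P lies on line KD with KP:PD = 3:4 ⇒ P = (-1/3, -17/21)
4. F is the intersection of line UE and line PM ⇒ F = (-1/3, 0)
F = U + t·(E−U) with t = -1/3, so UF:FE = t:(1−t) = -1/3:4/3

UF:FE = -1/4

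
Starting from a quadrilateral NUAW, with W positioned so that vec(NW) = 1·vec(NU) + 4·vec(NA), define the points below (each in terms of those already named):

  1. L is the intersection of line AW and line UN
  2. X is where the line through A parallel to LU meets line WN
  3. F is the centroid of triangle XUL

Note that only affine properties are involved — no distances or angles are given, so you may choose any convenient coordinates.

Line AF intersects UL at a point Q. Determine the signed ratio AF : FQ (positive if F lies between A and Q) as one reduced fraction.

AF:FQ = 2

Assign N = (0, 0), U = (1, 0), A = (0, 1), W = (1, 4) — the answer is frame-independent, so this choice is without loss of generality.
1. L is the intersection of line AW and line UN ⇒ L = (-1/3, 0)
2. X is where the line through A parallel to LU meets line WN ⇒ X = (1/4, 1)
3. F is the centroid of triangle XUL ⇒ F = (11/36, 1/3)
line AF meets UL at Q = (11/24, 0)
F = A + t·(Q−A) with t = 2/3, so AF:FQ = 2/3:1/3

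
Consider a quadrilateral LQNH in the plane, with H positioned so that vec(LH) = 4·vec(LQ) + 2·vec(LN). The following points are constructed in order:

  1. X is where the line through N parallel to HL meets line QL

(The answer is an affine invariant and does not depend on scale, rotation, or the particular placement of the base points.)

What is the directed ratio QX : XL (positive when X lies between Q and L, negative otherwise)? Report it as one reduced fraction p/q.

QX:XL = -3/2

Work in coordinates with L = (0, 0), Q = (1, 0), N = (0, 1), H = (4, 2).
1. X is where the line through N parallel to HL meets line QL ⇒ X = (-2, 0)
X = Q + t·(L−Q) with t = 3, so QX:XL = t:(1−t) = 3:-2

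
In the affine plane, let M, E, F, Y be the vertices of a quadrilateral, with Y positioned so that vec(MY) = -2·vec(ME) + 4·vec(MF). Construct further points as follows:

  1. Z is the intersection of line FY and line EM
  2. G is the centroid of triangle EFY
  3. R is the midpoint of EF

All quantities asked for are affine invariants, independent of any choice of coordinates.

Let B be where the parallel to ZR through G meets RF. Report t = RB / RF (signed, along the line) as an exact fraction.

Work in coordinates with M = (0, 0), E = (1, 0), F = (0, 1), Y = (-2, 4).
1. Z is the intersection of line FY and line EM ⇒ Z = (2/3, 0)
2. G is the centroid of triangle EFY ⇒ G = (-1/3, 5/3)
3. R is the midpoint of EF ⇒ R = (1/2, 1/2)
through G parallel to ZR: direction (-1/6, 1/2); meets RF at B = (-1/6, 7/6)
B = R + t·(F−R) with t = 4/3

t = 4/3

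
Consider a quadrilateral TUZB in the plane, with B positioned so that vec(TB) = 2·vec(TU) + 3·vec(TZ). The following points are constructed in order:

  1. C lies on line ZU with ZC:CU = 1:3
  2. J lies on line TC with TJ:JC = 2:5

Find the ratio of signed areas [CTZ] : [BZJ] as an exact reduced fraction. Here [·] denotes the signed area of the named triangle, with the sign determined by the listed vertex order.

Assign T = (0, 0), U = (1, 0), Z = (0, 1), B = (2, 3) — the answer is frame-independent, so this choice is without loss of generality.
1. C lies on line ZU with ZC:CU = 1:3 ⇒ C = (1/4, 3/4)
2. J lies on line TC with TJ:JC = 2:5 ⇒ J = (1/14, 3/14)
2·[CTZ] = -1/4, 2·[BZJ] = 12/7
[CTZ]:[BZJ] = -1/4:12/7 = -7/48

[CTZ]:[BZJ] = -7/48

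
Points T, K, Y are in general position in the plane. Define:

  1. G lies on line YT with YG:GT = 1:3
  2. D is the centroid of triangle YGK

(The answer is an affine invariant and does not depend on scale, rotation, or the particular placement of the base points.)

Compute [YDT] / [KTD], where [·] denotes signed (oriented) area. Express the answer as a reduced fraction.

Assign T = (0, 0), K = (1, 0), Y = (0, 1) — the answer is frame-independent, so this choice is without loss of generality.
1. G lies on line YT with YG:GT = 1:3 ⇒ G = (0, 3/4)
2. D is the centroid of triangle YGK ⇒ D = (1/3, 7/12)
2·[YDT] = -1/3, 2·[KTD] = -7/12
[YDT]:[KTD] = -1/3:-7/12 = 4/7

[YDT]:[KTD] = 4/7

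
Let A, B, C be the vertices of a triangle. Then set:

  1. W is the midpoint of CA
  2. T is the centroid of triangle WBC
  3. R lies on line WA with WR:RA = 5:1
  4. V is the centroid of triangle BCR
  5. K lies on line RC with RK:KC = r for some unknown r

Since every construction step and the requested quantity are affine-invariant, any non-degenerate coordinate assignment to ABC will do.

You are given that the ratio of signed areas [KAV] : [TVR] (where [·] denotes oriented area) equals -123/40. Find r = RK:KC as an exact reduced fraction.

r = 3/5

Set A = (0, 0), B = (1, 0), C = (0, 1); any affine frame gives the same invariant.
1. W is the midpoint of CA ⇒ W = (0, 1/2)
2. T is the centroid of triangle WBC ⇒ T = (1/3, 1/2)
3. R lies on line WA with WR:RA = 5:1 ⇒ R = (0, 1/12)
4. V is the centroid of triangle BCR ⇒ V = (1/3, 13/36)
5. With RK:KC = r, write λ = r/(r+1) so K = R + λ·(C−R); K is affine-linear in λ
Every point depending on K is an affine combination of K and λ-independent points, so each such coordinate is linear in λ; the λ² term in each signed area is a multiple of (C−R)×(C−R) = 0, so 2·[KAV] and 2·[TVR] are each linear in λ. Evaluating at λ=0 and λ=1:
  2·[KAV] = 11/36·λ + 1/36,   2·[TVR] = -5/108
So [KAV]:[TVR] = (11/36·λ + 1/36) / (-5/108). Setting this equal to -123/40:
  11/36·λ + 1/36 = -123/40·(-5/108)  ⇒  λ = 3/8
Then r = λ/(1−λ) = (3/8)/(5/8) = 3/5. Check: with r = 3/5, K = (0, 41/96) and [KAV]:[TVR] = -123/40 as required.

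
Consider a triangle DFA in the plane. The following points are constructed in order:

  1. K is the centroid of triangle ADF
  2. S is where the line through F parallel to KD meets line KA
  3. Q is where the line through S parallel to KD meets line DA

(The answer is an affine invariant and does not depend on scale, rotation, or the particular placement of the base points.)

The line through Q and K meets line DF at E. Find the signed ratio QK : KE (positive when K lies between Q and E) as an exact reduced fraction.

QK:KE = -4

Assign D = (0, 0), F = (1, 0), A = (0, 1) — the answer is frame-independent, so this choice is without loss of generality.
1. K is the centroid of triangle ADF ⇒ K = (1/3, 1/3)
2. S is where the line through F parallel to KD meets line KA ⇒ S = (2/3, -1/3)
3. Q is where the line through S parallel to KD meets line DA ⇒ Q = (0, -1)
line QK meets DF at E = (1/4, 0)
K = Q + t·(E−Q) with t = 4/3, so QK:KE = 4/3:-1/3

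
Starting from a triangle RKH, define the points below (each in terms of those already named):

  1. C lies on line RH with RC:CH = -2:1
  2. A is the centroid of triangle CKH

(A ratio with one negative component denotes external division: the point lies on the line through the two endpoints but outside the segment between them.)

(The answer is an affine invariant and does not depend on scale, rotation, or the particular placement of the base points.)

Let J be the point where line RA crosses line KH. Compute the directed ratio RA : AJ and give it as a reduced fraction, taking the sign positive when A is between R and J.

RA:AJ = -4

Work in coordinates with R = (0, 0), K = (1, 0), H = (0, 1).
1. C lies on line RH with RC:CH = -2:1 ⇒ C = (0, 2)
2. A is the centroid of triangle CKH ⇒ A = (1/3, 1)
line RA meets KH at J = (1/4, 3/4)
A = R + t·(J−R) with t = 4/3, so RA:AJ = 4/3:-1/3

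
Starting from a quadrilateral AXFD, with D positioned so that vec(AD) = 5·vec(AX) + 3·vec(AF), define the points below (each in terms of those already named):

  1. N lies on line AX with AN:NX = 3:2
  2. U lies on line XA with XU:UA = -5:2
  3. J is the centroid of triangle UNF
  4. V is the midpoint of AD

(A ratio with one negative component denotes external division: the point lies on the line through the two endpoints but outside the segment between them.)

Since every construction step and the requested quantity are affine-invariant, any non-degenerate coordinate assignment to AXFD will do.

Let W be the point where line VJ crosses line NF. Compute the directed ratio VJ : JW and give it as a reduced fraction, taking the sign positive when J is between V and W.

Work in coordinates with A = (0, 0), X = (1, 0), F = (0, 1), D = (5, 3).
1. N lies on line AX with AN:NX = 3:2 ⇒ N = (3/5, 0)
2. U lies on line XA with XU:UA = -5:2 ⇒ U = (-2/3, 0)
3. J is the centroid of triangle UNF ⇒ J = (-1/45, 1/3)
4. V is the midpoint of AD ⇒ V = (5/2, 3/2)
line VJ meets NF at W = (447/1450, 141/290)
J = V + t·(W−V) with t = 145/126, so VJ:JW = 145/126:-19/126

VJ:JW = -145/19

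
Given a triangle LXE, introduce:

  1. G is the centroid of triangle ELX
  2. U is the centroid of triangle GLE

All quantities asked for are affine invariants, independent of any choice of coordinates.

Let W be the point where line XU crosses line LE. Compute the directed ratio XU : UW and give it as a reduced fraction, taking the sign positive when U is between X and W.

Set L = (0, 0), X = (1, 0), E = (0, 1); any affine frame gives the same invariant.
1. G is the centroid of triangle ELX ⇒ G = (1/3, 1/3)
2. U is the centroid of triangle GLE ⇒ U = (1/9, 4/9)
line XU meets LE at W = (0, 1/2)
U = X + t·(W−X) with t = 8/9, so XU:UW = 8/9:1/9

XU:UW = 8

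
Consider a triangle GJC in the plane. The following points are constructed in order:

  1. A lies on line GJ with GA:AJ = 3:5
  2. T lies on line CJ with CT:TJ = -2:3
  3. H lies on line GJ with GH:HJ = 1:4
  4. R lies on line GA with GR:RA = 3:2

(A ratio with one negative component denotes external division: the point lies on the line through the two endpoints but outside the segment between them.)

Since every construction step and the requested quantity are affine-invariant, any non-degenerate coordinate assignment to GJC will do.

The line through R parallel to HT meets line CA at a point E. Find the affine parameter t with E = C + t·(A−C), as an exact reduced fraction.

t = 61/43

Set G = (0, 0), J = (1, 0), C = (0, 1); any affine frame gives the same invariant.
1. A lies on line GJ with GA:AJ = 3:5 ⇒ A = (3/8, 0)
2. T lies on line CJ with CT:TJ = -2:3 ⇒ T = (-2, 3)
3. H lies on line GJ with GH:HJ = 1:4 ⇒ H = (1/5, 0)
4. R lies on line GA with GR:RA = 3:2 ⇒ R = (9/40, 0)
through R parallel to HT: direction (-11/5, 3); meets CA at E = (183/344, -18/43)
E = C + t·(A−C) with t = 61/43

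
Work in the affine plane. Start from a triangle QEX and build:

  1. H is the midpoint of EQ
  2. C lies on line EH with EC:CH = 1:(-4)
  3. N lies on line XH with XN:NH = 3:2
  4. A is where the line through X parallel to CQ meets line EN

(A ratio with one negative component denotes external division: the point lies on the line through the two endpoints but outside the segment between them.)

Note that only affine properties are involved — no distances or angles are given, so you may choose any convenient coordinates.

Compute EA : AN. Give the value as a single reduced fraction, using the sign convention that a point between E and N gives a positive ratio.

EA:AN = -5/3

Set Q = (0, 0), E = (1, 0), X = (0, 1); any affine frame gives the same invariant.
1. H is the midpoint of EQ ⇒ H = (1/2, 0)
2. C lies on line EH with EC:CH = 1:(-4) ⇒ C = (7/6, 0)
3. N lies on line XH with XN:NH = 3:2 ⇒ N = (3/10, 2/5)
4. A is where the line through X parallel to CQ meets line EN ⇒ A = (-3/4, 1)
A = E + t·(N−E) with t = 5/2, so EA:AN = t:(1−t) = 5/2:-3/2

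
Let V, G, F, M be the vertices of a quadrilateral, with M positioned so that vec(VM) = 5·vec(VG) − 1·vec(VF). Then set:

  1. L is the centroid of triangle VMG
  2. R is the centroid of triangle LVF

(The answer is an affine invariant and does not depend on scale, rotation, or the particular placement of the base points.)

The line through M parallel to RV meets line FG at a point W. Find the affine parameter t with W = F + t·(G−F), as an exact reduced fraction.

Work in coordinates with V = (0, 0), G = (1, 0), F = (0, 1), M = (5, -1).
1. L is the centroid of triangle VMG ⇒ L = (2, -1/3)
2. R is the centroid of triangle LVF ⇒ R = (2/3, 2/9)
through M parallel to RV: direction (-2/3, -2/9); meets FG at W = (11/4, -7/4)
W = F + t·(G−F) with t = 11/4

t = 11/4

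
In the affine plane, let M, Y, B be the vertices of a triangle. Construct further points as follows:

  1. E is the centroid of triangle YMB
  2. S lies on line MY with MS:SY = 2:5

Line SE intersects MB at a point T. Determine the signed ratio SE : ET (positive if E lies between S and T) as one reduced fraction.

Assign M = (0, 0), Y = (1, 0), B = (0, 1) — the answer is frame-independent, so this choice is without loss of generality.
1. E is the centroid of triangle YMB ⇒ E = (1/3, 1/3)
2. S lies on line MY with MS:SY = 2:5 ⇒ S = (2/7, 0)
line SE meets MB at T = (0, -2)
E = S + t·(T−S) with t = -1/6, so SE:ET = -1/6:7/6

SE:ET = -1/7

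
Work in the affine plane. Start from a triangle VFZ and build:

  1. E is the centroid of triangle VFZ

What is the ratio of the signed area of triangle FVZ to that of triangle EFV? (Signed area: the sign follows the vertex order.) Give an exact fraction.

[FVZ]:[EFV] = 3

Assign V = (0, 0), F = (1, 0), Z = (0, 1) — the answer is frame-independent, so this choice is without loss of generality.
1. E is the centroid of triangle VFZ ⇒ E = (1/3, 1/3)
2·[FVZ] = -1, 2·[EFV] = -1/3
[FVZ]:[EFV] = -1:-1/3 = 3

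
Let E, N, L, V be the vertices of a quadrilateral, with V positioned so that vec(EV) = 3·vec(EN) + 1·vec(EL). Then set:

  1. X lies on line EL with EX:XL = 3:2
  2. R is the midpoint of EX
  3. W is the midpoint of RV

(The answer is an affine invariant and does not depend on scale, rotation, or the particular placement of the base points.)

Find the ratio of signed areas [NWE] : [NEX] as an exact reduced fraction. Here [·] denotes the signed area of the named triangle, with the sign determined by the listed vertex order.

[NWE]:[NEX] = -13/12

Work in coordinates with E = (0, 0), N = (1, 0), L = (0, 1), V = (3, 1).
1. X lies on line EL with EX:XL = 3:2 ⇒ X = (0, 3/5)
2. R is the midpoint of EX ⇒ R = (0, 3/10)
3. W is the midpoint of RV ⇒ W = (3/2, 13/20)
2·[NWE] = 13/20, 2·[NEX] = -3/5
[NWE]:[NEX] = 13/20:-3/5 = -13/12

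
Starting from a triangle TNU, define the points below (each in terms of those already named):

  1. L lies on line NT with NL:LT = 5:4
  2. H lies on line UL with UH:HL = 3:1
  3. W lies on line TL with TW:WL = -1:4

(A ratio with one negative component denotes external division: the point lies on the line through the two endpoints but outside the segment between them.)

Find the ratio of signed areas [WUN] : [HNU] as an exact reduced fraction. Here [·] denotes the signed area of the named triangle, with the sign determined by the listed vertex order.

[WUN]:[HNU] = -124/45

Assign T = (0, 0), N = (1, 0), U = (0, 1) — the answer is frame-independent, so this choice is without loss of generality.
1. L lies on line NT with NL:LT = 5:4 ⇒ L = (4/9, 0)
2. H lies on line UL with UH:HL = 3:1 ⇒ H = (1/3, 1/4)
3. W lies on line TL with TW:WL = -1:4 ⇒ W = (-4/27, 0)
2·[WUN] = -31/27, 2·[HNU] = 5/12
[WUN]:[HNU] = -31/27:5/12 = -124/45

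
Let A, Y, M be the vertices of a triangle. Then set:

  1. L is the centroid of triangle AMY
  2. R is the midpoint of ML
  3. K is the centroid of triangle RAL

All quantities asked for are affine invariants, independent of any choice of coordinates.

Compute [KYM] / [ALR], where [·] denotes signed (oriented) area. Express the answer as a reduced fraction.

Choose coordinates A = (0, 0), Y = (1, 0), M = (0, 1).
1. L is the centroid of triangle AMY ⇒ L = (1/3, 1/3)
2. R is the midpoint of ML ⇒ R = (1/6, 2/3)
3. K is the centroid of triangle RAL ⇒ K = (1/6, 1/3)
2·[KYM] = 1/2, 2·[ALR] = 1/6
[KYM]:[ALR] = 1/2:1/6 = 3

[KYM]:[ALR] = 3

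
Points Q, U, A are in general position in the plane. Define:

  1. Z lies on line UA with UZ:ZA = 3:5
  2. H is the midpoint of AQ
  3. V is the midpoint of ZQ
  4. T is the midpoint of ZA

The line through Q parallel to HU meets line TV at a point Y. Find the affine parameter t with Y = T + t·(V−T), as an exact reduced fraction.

t = 27/16

Work in coordinates with Q = (0, 0), U = (1, 0), A = (0, 1).
1. Z lies on line UA with UZ:ZA = 3:5 ⇒ Z = (5/8, 3/8)
2. H is the midpoint of AQ ⇒ H = (0, 1/2)
3. V is the midpoint of ZQ ⇒ V = (5/16, 3/16)
4. T is the midpoint of ZA ⇒ T = (5/16, 11/16)
through Q parallel to HU: direction (1, -1/2); meets TV at Y = (5/16, -5/32)
Y = T + t·(V−T) with t = 27/16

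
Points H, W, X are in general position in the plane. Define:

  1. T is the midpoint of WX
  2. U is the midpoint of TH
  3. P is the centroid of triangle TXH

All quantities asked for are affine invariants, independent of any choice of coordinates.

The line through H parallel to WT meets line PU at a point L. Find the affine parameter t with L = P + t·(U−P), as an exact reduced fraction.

Choose coordinates H = (0, 0), W = (1, 0), X = (0, 1).
1. T is the midpoint of WX ⇒ T = (1/2, 1/2)
2. U is the midpoint of TH ⇒ U = (1/4, 1/4)
3. P is the centroid of triangle TXH ⇒ P = (1/6, 1/2)
through H parallel to WT: direction (-1/2, 1/2); meets PU at L = (1/2, -1/2)
L = P + t·(U−P) with t = 4

t = 4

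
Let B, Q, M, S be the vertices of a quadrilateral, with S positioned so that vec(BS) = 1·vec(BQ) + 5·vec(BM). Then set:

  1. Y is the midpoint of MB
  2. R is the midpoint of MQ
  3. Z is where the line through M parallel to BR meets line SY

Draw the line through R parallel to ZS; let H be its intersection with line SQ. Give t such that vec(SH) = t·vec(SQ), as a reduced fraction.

Assign B = (0, 0), Q = (1, 0), M = (0, 1), S = (1, 5) — the answer is frame-independent, so this choice is without loss of generality.
1. Y is the midpoint of MB ⇒ Y = (0, 1/2)
2. R is the midpoint of MQ ⇒ R = (1/2, 1/2)
3. Z is where the line through M parallel to BR meets line SY ⇒ Z = (1/7, 8/7)
through R parallel to ZS: direction (6/7, 27/7); meets SQ at H = (1, 11/4)
H = S + t·(Q−S) with t = 9/20

t = 9/20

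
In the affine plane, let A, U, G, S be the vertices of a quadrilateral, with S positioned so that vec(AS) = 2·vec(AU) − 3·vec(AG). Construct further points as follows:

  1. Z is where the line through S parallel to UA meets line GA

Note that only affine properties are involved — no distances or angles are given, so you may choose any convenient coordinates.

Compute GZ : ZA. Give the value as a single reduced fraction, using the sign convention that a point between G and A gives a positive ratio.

Work in coordinates with A = (0, 0), U = (1, 0), G = (0, 1), S = (2, -3).
1. Z is where the line through S parallel to UA meets line GA ⇒ Z = (0, -3)
Z = G + t·(A−G) with t = 4, so GZ:ZA = t:(1−t) = 4:-3

GZ:ZA = -4/3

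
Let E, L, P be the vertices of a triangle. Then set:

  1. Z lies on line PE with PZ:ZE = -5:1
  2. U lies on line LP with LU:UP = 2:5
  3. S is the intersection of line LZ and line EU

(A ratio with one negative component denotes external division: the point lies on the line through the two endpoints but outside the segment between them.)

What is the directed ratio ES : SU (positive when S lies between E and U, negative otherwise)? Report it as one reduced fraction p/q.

ES:SU = -7/10

Set E = (0, 0), L = (1, 0), P = (0, 1); any affine frame gives the same invariant.
1. Z lies on line PE with PZ:ZE = -5:1 ⇒ Z = (0, -1/4)
2. U lies on line LP with LU:UP = 2:5 ⇒ U = (5/7, 2/7)
3. S is the intersection of line LZ and line EU ⇒ S = (-5/3, -2/3)
S = E + t·(U−E) with t = -7/3, so ES:SU = t:(1−t) = -7/3:10/3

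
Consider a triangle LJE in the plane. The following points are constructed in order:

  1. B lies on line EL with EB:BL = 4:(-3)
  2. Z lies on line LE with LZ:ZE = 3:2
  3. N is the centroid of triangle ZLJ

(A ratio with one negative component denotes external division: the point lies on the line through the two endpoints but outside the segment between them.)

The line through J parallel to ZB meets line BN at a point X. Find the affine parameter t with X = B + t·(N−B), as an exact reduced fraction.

t = 3

Choose coordinates L = (0, 0), J = (1, 0), E = (0, 1).
1. B lies on line EL with EB:BL = 4:(-3) ⇒ B = (0, -3)
2. Z lies on line LE with LZ:ZE = 3:2 ⇒ Z = (0, 3/5)
3. N is the centroid of triangle ZLJ ⇒ N = (1/3, 1/5)
through J parallel to ZB: direction (0, -18/5); meets BN at X = (1, 33/5)
X = B + t·(N−B) with t = 3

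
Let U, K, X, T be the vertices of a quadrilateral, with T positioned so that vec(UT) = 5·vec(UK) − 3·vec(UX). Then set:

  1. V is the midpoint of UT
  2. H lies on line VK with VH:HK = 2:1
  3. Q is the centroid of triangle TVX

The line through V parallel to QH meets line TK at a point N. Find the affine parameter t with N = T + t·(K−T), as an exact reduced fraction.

Work in coordinates with U = (0, 0), K = (1, 0), X = (0, 1), T = (5, -3).
1. V is the midpoint of UT ⇒ V = (5/2, -3/2)
2. H lies on line VK with VH:HK = 2:1 ⇒ H = (3/2, -1/2)
3. Q is the centroid of triangle TVX ⇒ Q = (5/2, -7/6)
through V parallel to QH: direction (-1, 2/3); meets TK at N = (7, -9/2)
N = T + t·(K−T) with t = -1/2

t = -1/2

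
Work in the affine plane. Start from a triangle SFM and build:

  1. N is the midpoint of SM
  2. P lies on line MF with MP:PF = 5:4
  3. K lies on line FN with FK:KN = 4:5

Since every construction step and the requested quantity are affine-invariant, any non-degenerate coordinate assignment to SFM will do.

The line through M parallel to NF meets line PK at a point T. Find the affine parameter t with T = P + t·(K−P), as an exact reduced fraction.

t = -5/4

Work in coordinates with S = (0, 0), F = (1, 0), M = (0, 1).
1. N is the midpoint of SM ⇒ N = (0, 1/2)
2. P lies on line MF with MP:PF = 5:4 ⇒ P = (5/9, 4/9)
3. K lies on line FN with FK:KN = 4:5 ⇒ K = (5/9, 2/9)
through M parallel to NF: direction (1, -1/2); meets PK at T = (5/9, 13/18)
T = P + t·(K−P) with t = -5/4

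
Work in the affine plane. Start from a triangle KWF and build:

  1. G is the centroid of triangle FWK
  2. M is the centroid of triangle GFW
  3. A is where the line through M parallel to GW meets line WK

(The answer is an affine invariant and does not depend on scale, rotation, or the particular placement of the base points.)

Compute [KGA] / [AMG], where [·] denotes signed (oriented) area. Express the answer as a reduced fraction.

Set K = (0, 0), W = (1, 0), F = (0, 1); any affine frame gives the same invariant.
1. G is the centroid of triangle FWK ⇒ G = (1/3, 1/3)
2. M is the centroid of triangle GFW ⇒ M = (4/9, 4/9)
3. A is where the line through M parallel to GW meets line WK ⇒ A = (4/3, 0)
2·[KGA] = -4/9, 2·[AMG] = 4/27
[KGA]:[AMG] = -4/9:4/27 = -3

[KGA]:[AMG] = -3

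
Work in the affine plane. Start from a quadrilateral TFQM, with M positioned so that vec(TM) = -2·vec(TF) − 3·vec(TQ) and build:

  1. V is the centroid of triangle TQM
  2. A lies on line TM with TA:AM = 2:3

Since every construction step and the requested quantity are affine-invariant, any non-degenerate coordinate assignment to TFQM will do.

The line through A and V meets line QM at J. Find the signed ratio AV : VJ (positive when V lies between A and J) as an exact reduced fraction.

Work in coordinates with T = (0, 0), F = (1, 0), Q = (0, 1), M = (-2, -3).
1. V is the centroid of triangle TQM ⇒ V = (-2/3, -2/3)
2. A lies on line TM with TA:AM = 2:3 ⇒ A = (-4/5, -6/5)
line AV meets QM at J = (-1/2, 0)
V = A + t·(J−A) with t = 4/9, so AV:VJ = 4/9:5/9

AV:VJ = 4/5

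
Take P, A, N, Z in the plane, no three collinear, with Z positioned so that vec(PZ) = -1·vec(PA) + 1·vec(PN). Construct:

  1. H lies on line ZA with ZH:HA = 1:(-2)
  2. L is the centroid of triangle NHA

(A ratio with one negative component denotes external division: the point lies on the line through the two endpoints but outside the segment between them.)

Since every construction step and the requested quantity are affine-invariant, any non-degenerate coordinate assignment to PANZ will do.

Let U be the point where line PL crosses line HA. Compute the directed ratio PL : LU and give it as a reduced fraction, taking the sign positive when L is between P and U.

Set P = (0, 0), A = (1, 0), N = (0, 1), Z = (-1, 1); any affine frame gives the same invariant.
1. H lies on line ZA with ZH:HA = 1:(-2) ⇒ H = (-3, 2)
2. L is the centroid of triangle NHA ⇒ L = (-2/3, 1)
line PL meets HA at U = (-1/2, 3/4)
L = P + t·(U−P) with t = 4/3, so PL:LU = 4/3:-1/3

PL:LU = -4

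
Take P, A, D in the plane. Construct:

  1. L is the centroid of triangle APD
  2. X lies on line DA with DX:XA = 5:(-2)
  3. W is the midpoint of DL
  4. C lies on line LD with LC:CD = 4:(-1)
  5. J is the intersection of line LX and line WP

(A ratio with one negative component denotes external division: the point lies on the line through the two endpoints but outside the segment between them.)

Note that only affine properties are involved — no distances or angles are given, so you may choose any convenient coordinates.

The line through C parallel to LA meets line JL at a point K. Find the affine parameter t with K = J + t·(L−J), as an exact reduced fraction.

Work in coordinates with P = (0, 0), A = (1, 0), D = (0, 1).
1. L is the centroid of triangle APD ⇒ L = (1/3, 1/3)
2. X lies on line DA with DX:XA = 5:(-2) ⇒ X = (5/3, -2/3)
3. W is the midpoint of DL ⇒ W = (1/6, 2/3)
4. C lies on line LD with LC:CD = 4:(-1) ⇒ C = (-1/9, 11/9)
5. J is the intersection of line LX and line WP ⇒ J = (7/57, 28/57)
through C parallel to LA: direction (2/3, -1/3); meets JL at K = (-7/3, 7/3)
K = J + t·(L−J) with t = -35/3

t = -35/3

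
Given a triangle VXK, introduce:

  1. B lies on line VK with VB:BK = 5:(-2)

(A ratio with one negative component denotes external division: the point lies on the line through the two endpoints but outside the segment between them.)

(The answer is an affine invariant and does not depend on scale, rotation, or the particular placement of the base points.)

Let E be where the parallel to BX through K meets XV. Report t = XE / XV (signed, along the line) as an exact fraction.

Assign V = (0, 0), X = (1, 0), K = (0, 1) — the answer is frame-independent, so this choice is without loss of generality.
1. B lies on line VK with VB:BK = 5:(-2) ⇒ B = (0, 5/3)
through K parallel to BX: direction (1, -5/3); meets XV at E = (3/5, 0)
E = X + t·(V−X) with t = 2/5

t = 2/5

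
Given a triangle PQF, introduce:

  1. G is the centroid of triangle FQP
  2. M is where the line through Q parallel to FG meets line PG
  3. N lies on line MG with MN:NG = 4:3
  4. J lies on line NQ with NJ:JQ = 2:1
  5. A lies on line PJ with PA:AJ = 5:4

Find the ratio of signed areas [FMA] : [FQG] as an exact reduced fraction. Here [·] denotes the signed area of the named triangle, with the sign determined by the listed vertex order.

Assign P = (0, 0), Q = (1, 0), F = (0, 1) — the answer is frame-independent, so this choice is without loss of generality.
1. G is the centroid of triangle FQP ⇒ G = (1/3, 1/3)
2. M is where the line through Q parallel to FG meets line PG ⇒ M = (2/3, 2/3)
3. N lies on line MG with MN:NG = 4:3 ⇒ N = (10/21, 10/21)
4. J lies on line NQ with NJ:JQ = 2:1 ⇒ J = (52/63, 10/63)
5. A lies on line PJ with PA:AJ = 5:4 ⇒ A = (260/567, 50/567)
2·[FMA] = -86/189, 2·[FQG] = -1/3
[FMA]:[FQG] = -86/189:-1/3 = 86/63

[FMA]:[FQG] = 86/63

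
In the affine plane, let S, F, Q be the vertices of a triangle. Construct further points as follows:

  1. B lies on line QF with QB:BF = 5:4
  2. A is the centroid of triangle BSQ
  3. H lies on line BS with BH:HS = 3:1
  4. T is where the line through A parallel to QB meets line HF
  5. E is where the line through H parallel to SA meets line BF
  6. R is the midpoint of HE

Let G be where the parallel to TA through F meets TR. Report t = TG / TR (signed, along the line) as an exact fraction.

Set S = (0, 0), F = (1, 0), Q = (0, 1); any affine frame gives the same invariant.
1. B lies on line QF with QB:BF = 5:4 ⇒ B = (5/9, 4/9)
2. A is the centroid of triangle BSQ ⇒ A = (5/27, 13/27)
3. H lies on line BS with BH:HS = 3:1 ⇒ H = (5/36, 1/9)
4. T is where the line through A parallel to QB meets line HF ⇒ T = (50/81, 4/81)
5. E is where the line through H parallel to SA meets line BF ⇒ E = (25/72, 47/72)
6. R is the midpoint of HE ⇒ R = (35/144, 55/144)
through F parallel to TA: direction (-35/81, 35/81); meets TR at G = (65/18, -47/18)
G = T + t·(R−T) with t = -8

t = -8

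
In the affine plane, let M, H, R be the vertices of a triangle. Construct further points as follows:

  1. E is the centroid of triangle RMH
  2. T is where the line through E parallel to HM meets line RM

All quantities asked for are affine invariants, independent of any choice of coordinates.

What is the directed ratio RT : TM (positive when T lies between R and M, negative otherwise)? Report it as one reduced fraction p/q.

Assign M = (0, 0), H = (1, 0), R = (0, 1) — the answer is frame-independent, so this choice is without loss of generality.
1. E is the centroid of triangle RMH ⇒ E = (1/3, 1/3)
2. T is where the line through E parallel to HM meets line RM ⇒ T = (0, 1/3)
T = R + t·(M−R) with t = 2/3, so RT:TM = t:(1−t) = 2/3:1/3

RT:TM = 2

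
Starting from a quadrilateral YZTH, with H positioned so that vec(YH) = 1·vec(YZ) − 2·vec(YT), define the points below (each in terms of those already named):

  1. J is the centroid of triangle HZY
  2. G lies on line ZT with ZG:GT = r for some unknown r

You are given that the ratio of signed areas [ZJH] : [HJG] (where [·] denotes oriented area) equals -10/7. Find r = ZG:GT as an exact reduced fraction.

Set Y = (0, 0), Z = (1, 0), T = (0, 1), H = (1, -2); any affine frame gives the same invariant.
1. J is the centroid of triangle HZY ⇒ J = (2/3, -2/3)
2. With ZG:GT = r, write λ = r/(r+1) so G = Z + λ·(T−Z); G is affine-linear in λ
Every point depending on G is an affine combination of G and λ-independent points, so each such coordinate is linear in λ; the λ² term in each signed area is a multiple of (T−Z)×(T−Z) = 0, so 2·[ZJH] and 2·[HJG] are each linear in λ. Evaluating at λ=0 and λ=1:
  2·[ZJH] = 2/3,   2·[HJG] = λ − 2/3
So [ZJH]:[HJG] = (2/3) / (λ − 2/3). Setting this equal to -10/7:
  2/3 = -10/7·(λ − 2/3)  ⇒  λ = 1/5
Then r = λ/(1−λ) = (1/5)/(4/5) = 1/4. Check: with r = 1/4, G = (4/5, 1/5) and [ZJH]:[HJG] = -10/7 as required.

r = 1/4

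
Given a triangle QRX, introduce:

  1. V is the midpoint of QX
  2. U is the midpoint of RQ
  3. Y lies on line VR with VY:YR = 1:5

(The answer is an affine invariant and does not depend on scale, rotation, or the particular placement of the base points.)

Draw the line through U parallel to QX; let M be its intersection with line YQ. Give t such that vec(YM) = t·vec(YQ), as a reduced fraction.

t = -2

Choose coordinates Q = (0, 0), R = (1, 0), X = (0, 1).
1. V is the midpoint of QX ⇒ V = (0, 1/2)
2. U is the midpoint of RQ ⇒ U = (1/2, 0)
3. Y lies on line VR with VY:YR = 1:5 ⇒ Y = (1/6, 5/12)
through U parallel to QX: direction (0, 1); meets YQ at M = (1/2, 5/4)
M = Y + t·(Q−Y) with t = -2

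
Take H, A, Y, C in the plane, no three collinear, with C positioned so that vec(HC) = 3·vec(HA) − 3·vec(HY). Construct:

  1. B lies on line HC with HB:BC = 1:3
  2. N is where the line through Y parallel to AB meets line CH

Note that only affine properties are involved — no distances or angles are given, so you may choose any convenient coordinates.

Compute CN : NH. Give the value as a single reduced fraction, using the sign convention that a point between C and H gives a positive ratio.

Choose coordinates H = (0, 0), A = (1, 0), Y = (0, 1), C = (3, -3).
1. B lies on line HC with HB:BC = 1:3 ⇒ B = (3/4, -3/4)
2. N is where the line through Y parallel to AB meets line CH ⇒ N = (-1/4, 1/4)
N = C + t·(H−C) with t = 13/12, so CN:NH = t:(1−t) = 13/12:-1/12

CN:NH = -13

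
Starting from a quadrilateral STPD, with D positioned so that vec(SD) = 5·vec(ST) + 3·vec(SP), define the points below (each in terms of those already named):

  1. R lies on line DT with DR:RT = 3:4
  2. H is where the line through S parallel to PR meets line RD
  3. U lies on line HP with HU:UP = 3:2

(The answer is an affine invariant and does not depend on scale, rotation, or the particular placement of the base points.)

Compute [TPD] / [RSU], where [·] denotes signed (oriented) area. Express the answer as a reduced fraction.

Set S = (0, 0), T = (1, 0), P = (0, 1), D = (5, 3); any affine frame gives the same invariant.
1. R lies on line DT with DR:RT = 3:4 ⇒ R = (23/7, 12/7)
2. H is where the line through S parallel to PR meets line RD ⇒ H = (69/49, 15/49)
3. U lies on line HP with HU:UP = 3:2 ⇒ U = (138/245, 177/245)
2·[TPD] = -7, 2·[RSU] = -69/49
[TPD]:[RSU] = -7:-69/49 = 343/69

[TPD]:[RSU] = 343/69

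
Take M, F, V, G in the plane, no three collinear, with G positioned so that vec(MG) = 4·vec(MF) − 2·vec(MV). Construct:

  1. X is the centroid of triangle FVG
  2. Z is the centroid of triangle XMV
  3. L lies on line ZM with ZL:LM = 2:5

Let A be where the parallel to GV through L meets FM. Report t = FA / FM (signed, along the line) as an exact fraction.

Set M = (0, 0), F = (1, 0), V = (0, 1), G = (4, -2); any affine frame gives the same invariant.
1. X is the centroid of triangle FVG ⇒ X = (5/3, -1/3)
2. Z is the centroid of triangle XMV ⇒ Z = (5/9, 2/9)
3. L lies on line ZM with ZL:LM = 2:5 ⇒ L = (25/63, 10/63)
through L parallel to GV: direction (-4, 3); meets FM at A = (115/189, 0)
A = F + t·(M−F) with t = 74/189

t = 74/189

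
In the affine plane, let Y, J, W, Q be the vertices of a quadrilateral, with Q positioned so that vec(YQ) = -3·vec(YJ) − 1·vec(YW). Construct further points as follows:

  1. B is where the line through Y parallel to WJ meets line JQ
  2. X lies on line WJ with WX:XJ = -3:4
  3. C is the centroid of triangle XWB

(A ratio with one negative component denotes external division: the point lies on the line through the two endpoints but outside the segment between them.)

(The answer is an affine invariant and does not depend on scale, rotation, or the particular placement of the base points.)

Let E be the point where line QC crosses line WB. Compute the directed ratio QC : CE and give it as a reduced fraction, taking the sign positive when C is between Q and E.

Assign Y = (0, 0), J = (1, 0), W = (0, 1), Q = (-3, -1) — the answer is frame-independent, so this choice is without loss of generality.
1. B is where the line through Y parallel to WJ meets line JQ ⇒ B = (1/5, -1/5)
2. X lies on line WJ with WX:XJ = -3:4 ⇒ X = (-3, 4)
3. C is the centroid of triangle XWB ⇒ C = (-14/15, 8/5)
line QC meets WB at E = (-11/45, 37/15)
C = Q + t·(E−Q) with t = 3/4, so QC:CE = 3/4:1/4

QC:CE = 3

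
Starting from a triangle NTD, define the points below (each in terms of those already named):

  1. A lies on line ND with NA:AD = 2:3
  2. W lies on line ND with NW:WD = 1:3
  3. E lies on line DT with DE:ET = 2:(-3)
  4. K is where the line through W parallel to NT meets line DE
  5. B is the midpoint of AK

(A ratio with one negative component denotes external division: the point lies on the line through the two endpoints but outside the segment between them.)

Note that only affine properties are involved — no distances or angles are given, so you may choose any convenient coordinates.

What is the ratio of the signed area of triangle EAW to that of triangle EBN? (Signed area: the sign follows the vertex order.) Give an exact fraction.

[EAW]:[EBN] = 12/71

Set N = (0, 0), T = (1, 0), D = (0, 1); any affine frame gives the same invariant.
1. A lies on line ND with NA:AD = 2:3 ⇒ A = (0, 2/5)
2. W lies on line ND with NW:WD = 1:3 ⇒ W = (0, 1/4)
3. E lies on line DT with DE:ET = 2:(-3) ⇒ E = (-2, 3)
4. K is where the line through W parallel to NT meets line DE ⇒ K = (3/4, 1/4)
5. B is the midpoint of AK ⇒ B = (3/8, 13/40)
2·[EAW] = -3/10, 2·[EBN] = -71/40
[EAW]:[EBN] = -3/10:-71/40 = 12/71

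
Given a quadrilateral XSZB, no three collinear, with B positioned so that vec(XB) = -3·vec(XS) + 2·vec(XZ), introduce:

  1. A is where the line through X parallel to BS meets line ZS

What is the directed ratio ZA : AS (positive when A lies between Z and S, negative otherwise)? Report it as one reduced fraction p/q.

ZA:AS = -2

Assign X = (0, 0), S = (1, 0), Z = (0, 1), B = (-3, 2) — the answer is frame-independent, so this choice is without loss of generality.
1. A is where the line through X parallel to BS meets line ZS ⇒ A = (2, -1)
A = Z + t·(S−Z) with t = 2, so ZA:AS = t:(1−t) = 2:-1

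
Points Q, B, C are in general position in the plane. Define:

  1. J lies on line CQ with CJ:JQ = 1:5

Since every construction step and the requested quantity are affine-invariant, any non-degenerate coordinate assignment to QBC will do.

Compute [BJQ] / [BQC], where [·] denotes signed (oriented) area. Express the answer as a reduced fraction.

Work in coordinates with Q = (0, 0), B = (1, 0), C = (0, 1).
1. J lies on line CQ with CJ:JQ = 1:5 ⇒ J = (0, 5/6)
2·[BJQ] = 5/6, 2·[BQC] = -1
[BJQ]:[BQC] = 5/6:-1 = -5/6

[BJQ]:[BQC] = -5/6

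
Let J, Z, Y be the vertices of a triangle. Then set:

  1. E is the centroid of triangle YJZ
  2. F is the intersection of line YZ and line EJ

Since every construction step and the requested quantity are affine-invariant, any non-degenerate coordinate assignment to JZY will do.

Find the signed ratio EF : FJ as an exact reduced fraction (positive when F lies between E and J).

EF:FJ = -1/3

Assign J = (0, 0), Z = (1, 0), Y = (0, 1) — the answer is frame-independent, so this choice is without loss of generality.
1. E is the centroid of triangle YJZ ⇒ E = (1/3, 1/3)
2. F is the intersection of line YZ and line EJ ⇒ F = (1/2, 1/2)
F = E + t·(J−E) with t = -1/2, so EF:FJ = t:(1−t) = -1/2:3/2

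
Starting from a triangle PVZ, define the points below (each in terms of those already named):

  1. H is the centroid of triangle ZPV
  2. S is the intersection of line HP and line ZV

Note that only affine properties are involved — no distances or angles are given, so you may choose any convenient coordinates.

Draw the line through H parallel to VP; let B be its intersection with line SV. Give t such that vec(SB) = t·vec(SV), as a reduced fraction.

t = 1/3

Set P = (0, 0), V = (1, 0), Z = (0, 1); any affine frame gives the same invariant.
1. H is the centroid of triangle ZPV ⇒ H = (1/3, 1/3)
2. S is the intersection of line HP and line ZV ⇒ S = (1/2, 1/2)
through H parallel to VP: direction (-1, 0); meets SV at B = (2/3, 1/3)
B = S + t·(V−S) with t = 1/3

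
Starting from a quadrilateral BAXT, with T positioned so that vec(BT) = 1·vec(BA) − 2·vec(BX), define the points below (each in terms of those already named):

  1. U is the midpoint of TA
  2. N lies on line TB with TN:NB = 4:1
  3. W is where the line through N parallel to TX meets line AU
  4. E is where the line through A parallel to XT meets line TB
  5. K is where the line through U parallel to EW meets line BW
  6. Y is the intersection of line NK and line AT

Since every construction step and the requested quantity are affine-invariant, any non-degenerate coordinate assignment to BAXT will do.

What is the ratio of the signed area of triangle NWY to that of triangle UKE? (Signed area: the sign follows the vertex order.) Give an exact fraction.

[NWY]:[UKE] = 32/315

Work in coordinates with B = (0, 0), A = (1, 0), X = (0, 1), T = (1, -2).
1. U is the midpoint of TA ⇒ U = (1, -1)
2. N lies on line TB with TN:NB = 4:1 ⇒ N = (1/5, -2/5)
3. W is where the line through N parallel to TX meets line AU ⇒ W = (1, -14/5)
4. E is where the line through A parallel to XT meets line TB ⇒ E = (3, -6)
5. K is where the line through U parallel to EW meets line BW ⇒ K = (-1/2, 7/5)
6. Y is the intersection of line NK and line AT ⇒ Y = (1, -86/35)
2·[NWY] = 48/175, 2·[UKE] = 27/10
[NWY]:[UKE] = 48/175:27/10 = 32/315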